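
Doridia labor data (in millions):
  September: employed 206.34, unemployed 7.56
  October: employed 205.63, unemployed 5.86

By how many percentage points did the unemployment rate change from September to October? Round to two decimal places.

The unemployment rate changed by −0.76 percentage points.

September: labor force = 206.34 + 7.56 = 213.90; u = 7.56/213.90 = 3.53%.
October: labor force = 205.63 + 5.86 = 211.49; u = 5.86/211.49 = 2.77%.
Change = 2.77% − 3.53% = −0.76 pp.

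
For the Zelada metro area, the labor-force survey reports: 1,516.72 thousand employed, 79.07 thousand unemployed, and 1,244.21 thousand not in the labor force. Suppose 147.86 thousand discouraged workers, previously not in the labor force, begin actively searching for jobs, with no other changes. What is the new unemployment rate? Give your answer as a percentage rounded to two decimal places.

Initially, labor force = 1,516.72 + 79.07 = 1,595.79 thousand, so u = 79.07/1,595.79 = 4.95%.
After the change, unemployed and labor force both rise by 147.86 → E = 1,516.72, U = 226.93, labor force = 1,743.65 thousand.
New unemployment rate = 226.93 / 1,743.65 = 13.01%.

New unemployment rate ≈ 13.01%.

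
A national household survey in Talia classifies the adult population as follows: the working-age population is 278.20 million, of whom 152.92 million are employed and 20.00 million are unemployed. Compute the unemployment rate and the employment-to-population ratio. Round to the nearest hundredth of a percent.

Unemployment rate ≈ 11.57%; employment-population ratio ≈ 54.97%.

Labor force = employed + unemployed = 152.92 + 20.00 = 172.92 million.
Unemployment rate = 20.00 / 172.92 = 11.57%.
Employment-population ratio = 152.92 / 278.20 = 54.97%.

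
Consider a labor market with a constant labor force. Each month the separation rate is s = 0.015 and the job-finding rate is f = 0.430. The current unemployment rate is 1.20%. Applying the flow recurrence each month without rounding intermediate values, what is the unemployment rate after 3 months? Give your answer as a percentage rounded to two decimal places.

Unemployment rate after three months ≈ 3.00%.

With a fixed labor force, u_{t+1} = u_t + s·(1−u_t) − f·u_t = u_t·(1−s−f) + s.
Here 1−s−f = 0.555 and s = 0.015.
u_1 = 0.012000 × 0.555 + 0.015 = 0.021660.
u_2 = 0.021660 × 0.555 + 0.015 = 0.027021.
u_3 = 0.027021 × 0.555 + 0.015 = 0.029997.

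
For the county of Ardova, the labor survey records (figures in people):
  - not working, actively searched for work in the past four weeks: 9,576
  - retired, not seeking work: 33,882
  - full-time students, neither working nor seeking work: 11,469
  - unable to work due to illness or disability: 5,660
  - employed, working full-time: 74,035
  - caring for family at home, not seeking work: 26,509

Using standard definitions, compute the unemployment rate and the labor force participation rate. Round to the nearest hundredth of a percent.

Employed = 74,035.
Unemployed = 9,576.
Labor force = 74,035 + 9,576 = 83,611.
Not in labor force = 33,882 + 11,469 + 5,660 + 26,509 = 77,520 (those not working and not actively searching are outside the labor force).
Civilian working-age population = 83,611 + 77,520 = 161,131.
Unemployment rate = 9,576 / 83,611 = 11.45%.
Labor force participation rate = 83,611 / 161,131 = 51.89%.

Unemployment rate ≈ 11.45%; labor force participation rate ≈ 51.89%.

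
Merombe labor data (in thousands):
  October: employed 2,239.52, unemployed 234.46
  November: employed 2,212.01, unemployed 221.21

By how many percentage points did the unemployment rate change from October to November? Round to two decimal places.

October: labor force = 2,239.52 + 234.46 = 2,473.98; u = 234.46/2,473.98 = 9.48%.
November: labor force = 2,212.01 + 221.21 = 2,433.22; u = 221.21/2,433.22 = 9.09%.
Change = 9.09% − 9.48% = −0.39 pp.

The unemployment rate changed by −0.39 percentage points.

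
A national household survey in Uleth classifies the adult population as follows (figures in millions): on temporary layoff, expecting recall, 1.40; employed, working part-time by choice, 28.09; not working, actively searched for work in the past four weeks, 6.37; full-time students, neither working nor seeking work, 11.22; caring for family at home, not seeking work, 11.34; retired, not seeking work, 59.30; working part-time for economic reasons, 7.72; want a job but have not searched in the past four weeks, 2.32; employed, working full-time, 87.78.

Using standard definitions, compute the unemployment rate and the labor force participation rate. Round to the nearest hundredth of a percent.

Unemployment rate ≈ 5.92%; labor force participation rate ≈ 60.94%.

Employed = 28.09 + 7.72 + 87.78 = 123.59 million (anyone who worked, including part-time for economic reasons, counts as employed).
Unemployed = 1.40 + 6.37 = 7.77 million (jobless and actively searching, or on temporary layoff).
Labor force = 123.59 + 7.77 = 131.36 million.
Not in labor force = 11.22 + 11.34 + 59.30 + 2.32 = 84.18 million (those not working and not actively searching are outside the labor force — including those who want a job but have given up searching).
Civilian working-age population = 131.36 + 84.18 = 215.54 million.
Unemployment rate = 7.77 / 131.36 = 5.92%.
Labor force participation rate = 131.36 / 215.54 = 60.94%.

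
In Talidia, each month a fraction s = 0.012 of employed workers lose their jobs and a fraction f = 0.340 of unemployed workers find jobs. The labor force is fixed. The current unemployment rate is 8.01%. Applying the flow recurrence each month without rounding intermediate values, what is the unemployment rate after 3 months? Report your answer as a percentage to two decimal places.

With a fixed labor force, u_{t+1} = u_t + s·(1−u_t) − f·u_t = u_t·(1−s−f) + s.
Here 1−s−f = 0.648 and s = 0.012.
u_1 = 0.080100 × 0.648 + 0.012 = 0.063905.
u_2 = 0.063905 × 0.648 + 0.012 = 0.053410.
u_3 = 0.053410 × 0.648 + 0.012 = 0.046610.

Unemployment rate after three months ≈ 4.66%.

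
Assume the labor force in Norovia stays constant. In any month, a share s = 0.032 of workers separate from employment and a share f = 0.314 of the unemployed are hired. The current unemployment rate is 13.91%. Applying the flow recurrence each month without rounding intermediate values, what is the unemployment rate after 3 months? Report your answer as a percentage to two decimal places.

Unemployment rate after three months ≈ 10.55%.

With a fixed labor force, u_{t+1} = u_t + s·(1−u_t) − f·u_t = u_t·(1−s−f) + s.
Here 1−s−f = 0.654 and s = 0.032.
u_1 = 0.139100 × 0.654 + 0.032 = 0.122971.
u_2 = 0.122971 × 0.654 + 0.032 = 0.112423.
u_3 = 0.112423 × 0.654 + 0.032 = 0.105525.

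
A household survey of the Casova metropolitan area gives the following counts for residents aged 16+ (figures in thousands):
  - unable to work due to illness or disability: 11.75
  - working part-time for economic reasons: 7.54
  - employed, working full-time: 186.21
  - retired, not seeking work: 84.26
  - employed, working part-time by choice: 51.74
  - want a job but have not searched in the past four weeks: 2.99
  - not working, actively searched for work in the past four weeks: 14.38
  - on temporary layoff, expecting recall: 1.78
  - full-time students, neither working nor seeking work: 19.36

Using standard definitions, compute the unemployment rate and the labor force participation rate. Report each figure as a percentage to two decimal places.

Unemployment rate ≈ 6.18%; labor force participation rate ≈ 68.85%.

Employed = 7.54 + 186.21 + 51.74 = 245.49 thousand (anyone who worked, including part-time for economic reasons, counts as employed).
Unemployed = 14.38 + 1.78 = 16.16 thousand (jobless and actively searching, or on temporary layoff).
Labor force = 245.49 + 16.16 = 261.65 thousand.
Not in labor force = 11.75 + 84.26 + 2.99 + 19.36 = 118.36 thousand (those not working and not actively searching are outside the labor force — including those who want a job but have given up searching).
Civilian working-age population = 261.65 + 118.36 = 380.01 thousand.
Unemployment rate = 16.16 / 261.65 = 6.18%.
Labor force participation rate = 261.65 / 380.01 = 68.85%.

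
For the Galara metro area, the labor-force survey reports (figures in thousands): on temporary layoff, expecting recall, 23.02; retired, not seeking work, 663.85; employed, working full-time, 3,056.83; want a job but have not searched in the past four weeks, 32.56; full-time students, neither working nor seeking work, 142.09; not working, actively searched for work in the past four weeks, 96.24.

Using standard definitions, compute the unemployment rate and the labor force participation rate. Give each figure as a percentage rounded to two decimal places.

Unemployment rate ≈ 3.75%; labor force participation rate ≈ 79.11%.

Employed = 3,056.83 thousand.
Unemployed = 23.02 + 96.24 = 119.26 thousand (jobless and actively searching, or on temporary layoff).
Labor force = 3,056.83 + 119.26 = 3,176.09 thousand.
Not in labor force = 663.85 + 32.56 + 142.09 = 838.50 thousand (those not working and not actively searching are outside the labor force — including those who want a job but have given up searching).
Civilian working-age population = 3,176.09 + 838.50 = 4,014.59 thousand.
Unemployment rate = 119.26 / 3,176.09 = 3.75%.
Labor force participation rate = 3,176.09 / 4,014.59 = 79.11%.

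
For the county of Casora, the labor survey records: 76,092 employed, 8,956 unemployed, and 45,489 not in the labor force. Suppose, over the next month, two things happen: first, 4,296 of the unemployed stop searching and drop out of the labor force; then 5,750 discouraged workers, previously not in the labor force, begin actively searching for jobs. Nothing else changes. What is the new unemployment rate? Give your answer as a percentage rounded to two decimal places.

New unemployment rate ≈ 12.03%.

Initially, labor force = 76,092 + 8,956 = 85,048, so u = 8,956/85,048 = 10.53%.
After the first change, unemployed and labor force both fall by 4,296 → E = 76,092, U = 4,660, labor force = 80,752.
After the second change, unemployed and labor force both rise by 5,750 → E = 76,092, U = 10,410, labor force = 86,502.
New unemployment rate = 10,410 / 86,502 = 12.03%.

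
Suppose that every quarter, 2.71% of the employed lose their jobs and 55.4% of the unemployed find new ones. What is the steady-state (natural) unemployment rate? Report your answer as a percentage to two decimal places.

Steady-state unemployment rate ≈ 4.66%.

At steady state the flows balance: s·E = f·U, so U/(E+U) = s/(s+f).
u* = 2.71 / (2.71 + 55.4) = 2.71 / 58.11 = 4.66%.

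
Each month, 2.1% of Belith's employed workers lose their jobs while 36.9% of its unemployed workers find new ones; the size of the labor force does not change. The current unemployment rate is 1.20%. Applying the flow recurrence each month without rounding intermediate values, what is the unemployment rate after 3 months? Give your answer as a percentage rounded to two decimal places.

With a fixed labor force, u_{t+1} = u_t + s·(1−u_t) − f·u_t = u_t·(1−s−f) + s.
Here 1−s−f = 0.610 and s = 0.021.
u_1 = 0.012000 × 0.610 + 0.021 = 0.028320.
u_2 = 0.028320 × 0.610 + 0.021 = 0.038275.
u_3 = 0.038275 × 0.610 + 0.021 = 0.044348.

Unemployment rate after three months ≈ 4.43%.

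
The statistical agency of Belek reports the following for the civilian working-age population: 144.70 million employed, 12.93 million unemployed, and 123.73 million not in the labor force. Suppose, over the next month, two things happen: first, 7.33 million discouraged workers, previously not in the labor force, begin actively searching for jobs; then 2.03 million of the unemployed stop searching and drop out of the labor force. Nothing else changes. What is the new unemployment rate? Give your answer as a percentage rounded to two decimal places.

Initially, labor force = 144.70 + 12.93 = 157.63 million, so u = 12.93/157.63 = 8.20%.
After the first change, unemployed and labor force both rise by 7.33 → E = 144.70, U = 20.26, labor force = 164.96 million.
After the second change, unemployed and labor force both fall by 2.03 → E = 144.70, U = 18.23, labor force = 162.93 million.
New unemployment rate = 18.23 / 162.93 = 11.19%.

New unemployment rate ≈ 11.19%.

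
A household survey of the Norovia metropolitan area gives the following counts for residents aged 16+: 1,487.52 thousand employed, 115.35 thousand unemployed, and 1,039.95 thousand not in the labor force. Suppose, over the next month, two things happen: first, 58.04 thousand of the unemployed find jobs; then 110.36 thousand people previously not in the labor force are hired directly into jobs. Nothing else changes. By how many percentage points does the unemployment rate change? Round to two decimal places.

Initially, labor force = 1,487.52 + 115.35 = 1,602.87 thousand, so u = 115.35/1,602.87 = 7.20%.
After the first change, unemployed falls and employed rises by 58.04; labor force unchanged → E = 1,545.56, U = 57.31, labor force = 1,602.87 thousand.
After the second change, employed and labor force both rise by 110.36; unemployed unchanged → E = 1,655.92, U = 57.31, labor force = 1,713.23 thousand.
New unemployment rate = 57.31 / 1,713.23 = 3.35%.
Change = 3.35% − 7.20% = −3.85 percentage points.

The unemployment rate changes by −3.85 percentage points.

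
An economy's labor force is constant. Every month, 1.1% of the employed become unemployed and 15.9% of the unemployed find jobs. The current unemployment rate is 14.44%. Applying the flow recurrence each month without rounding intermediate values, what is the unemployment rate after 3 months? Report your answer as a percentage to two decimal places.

Unemployment rate after three months ≈ 11.03%.

With a fixed labor force, u_{t+1} = u_t + s·(1−u_t) − f·u_t = u_t·(1−s−f) + s.
Here 1−s−f = 0.830 and s = 0.011.
u_1 = 0.144400 × 0.830 + 0.011 = 0.130852.
u_2 = 0.130852 × 0.830 + 0.011 = 0.119607.
u_3 = 0.119607 × 0.830 + 0.011 = 0.110274.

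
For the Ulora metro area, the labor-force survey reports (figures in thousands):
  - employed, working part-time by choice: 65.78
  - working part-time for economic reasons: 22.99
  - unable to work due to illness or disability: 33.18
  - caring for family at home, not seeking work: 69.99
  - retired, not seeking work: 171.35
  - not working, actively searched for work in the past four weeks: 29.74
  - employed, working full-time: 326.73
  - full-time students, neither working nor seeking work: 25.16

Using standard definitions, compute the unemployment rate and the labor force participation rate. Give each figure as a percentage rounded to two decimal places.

Employed = 65.78 + 22.99 + 326.73 = 415.50 thousand (anyone who worked, including part-time for economic reasons, counts as employed).
Unemployed = 29.74 thousand.
Labor force = 415.50 + 29.74 = 445.24 thousand.
Not in labor force = 33.18 + 69.99 + 171.35 + 25.16 = 299.68 thousand (those not working and not actively searching are outside the labor force).
Civilian working-age population = 445.24 + 299.68 = 744.92 thousand.
Unemployment rate = 29.74 / 445.24 = 6.68%.
Labor force participation rate = 445.24 / 744.92 = 59.77%.

Unemployment rate ≈ 6.68%; labor force participation rate ≈ 59.77%.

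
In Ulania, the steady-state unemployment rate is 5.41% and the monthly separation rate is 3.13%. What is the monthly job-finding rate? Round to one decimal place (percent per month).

Job-finding rate ≈ 54.7% per month.

From u* = s/(s+f): f = s·(1−u)/u.
f = 3.13 × (1 − 0.0541) / 0.0541 = 2.9607 / 0.0541 ≈ 54.7% per month.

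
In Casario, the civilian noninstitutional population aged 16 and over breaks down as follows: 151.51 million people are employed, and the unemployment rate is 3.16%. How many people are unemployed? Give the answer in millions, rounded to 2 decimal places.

About 4.94 million are unemployed.

Let U be the number unemployed. The labor force is E + U, and U/(E+U) = 0.0316.
So U = 0.0316 × 151.51 / (1 − 0.0316) = 4.7877 / 0.9684 ≈ 4.94 million.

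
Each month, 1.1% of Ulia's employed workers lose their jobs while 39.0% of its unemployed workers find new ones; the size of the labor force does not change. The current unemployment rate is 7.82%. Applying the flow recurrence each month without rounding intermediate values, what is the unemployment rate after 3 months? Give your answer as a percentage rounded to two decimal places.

Unemployment rate after three months ≈ 3.83%.

With a fixed labor force, u_{t+1} = u_t + s·(1−u_t) − f·u_t = u_t·(1−s−f) + s.
Here 1−s−f = 0.599 and s = 0.011.
u_1 = 0.078200 × 0.599 + 0.011 = 0.057842.
u_2 = 0.057842 × 0.599 + 0.011 = 0.045647.
u_3 = 0.045647 × 0.599 + 0.011 = 0.038343.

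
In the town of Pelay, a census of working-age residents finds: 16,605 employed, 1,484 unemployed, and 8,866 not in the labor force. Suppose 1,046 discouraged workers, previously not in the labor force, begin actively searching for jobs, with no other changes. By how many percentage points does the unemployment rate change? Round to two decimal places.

Initially, labor force = 16,605 + 1,484 = 18,089, so u = 1,484/18,089 = 8.20%.
After the change, unemployed and labor force both rise by 1,046 → E = 16,605, U = 2,530, labor force = 19,135.
New unemployment rate = 2,530 / 19,135 = 13.22%.
Change = 13.22% − 8.20% = +5.02 percentage points.

The unemployment rate changes by +5.02 percentage points.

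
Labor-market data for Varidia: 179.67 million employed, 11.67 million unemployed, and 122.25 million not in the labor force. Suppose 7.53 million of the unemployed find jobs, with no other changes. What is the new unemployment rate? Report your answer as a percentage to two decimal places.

Initially, labor force = 179.67 + 11.67 = 191.34 million, so u = 11.67/191.34 = 6.10%.
After the change, unemployed falls and employed rises by 7.53; labor force unchanged → E = 187.20, U = 4.14, labor force = 191.34 million.
New unemployment rate = 4.14 / 191.34 = 2.16%.

New unemployment rate ≈ 2.16%.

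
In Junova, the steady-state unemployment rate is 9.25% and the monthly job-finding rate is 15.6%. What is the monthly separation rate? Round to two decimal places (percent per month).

Separation rate ≈ 1.59% per month.

From u* = s/(s+f): s = u·f/(1−u).
s = 0.0925 × 15.6 / (1 − 0.0925) = 1.4430 / 0.9075 ≈ 1.59% per month.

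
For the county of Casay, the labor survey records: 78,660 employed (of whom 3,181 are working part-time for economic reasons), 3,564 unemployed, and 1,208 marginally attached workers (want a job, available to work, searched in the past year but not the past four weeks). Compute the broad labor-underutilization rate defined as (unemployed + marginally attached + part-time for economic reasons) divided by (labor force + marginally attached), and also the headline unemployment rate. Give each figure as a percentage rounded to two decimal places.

Broad underutilization rate ≈ 9.53%; headline unemployment rate ≈ 4.33%.

Labor force = 78,660 + 3,564 = 82,224.
Numerator = 3,564 + 1,208 + 3,181 = 7,953.
Denominator = 82,224 + 1,208 = 83,432.
Broad rate = 7,953 / 83,432 = 9.53%.
Headline unemployment rate = 3,564 / 82,224 = 4.33%.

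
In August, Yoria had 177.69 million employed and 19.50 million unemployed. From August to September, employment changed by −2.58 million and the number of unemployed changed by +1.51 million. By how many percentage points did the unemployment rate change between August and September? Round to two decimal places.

The unemployment rate changed by +0.82 percentage points.

August: labor force = 177.69 + 19.50 = 197.19; u = 19.50/197.19 = 9.89%.
September: labor force = 175.11 + 21.01 = 196.12; u = 21.01/196.12 = 10.71%.
Change = 10.71% − 9.89% = +0.82 pp.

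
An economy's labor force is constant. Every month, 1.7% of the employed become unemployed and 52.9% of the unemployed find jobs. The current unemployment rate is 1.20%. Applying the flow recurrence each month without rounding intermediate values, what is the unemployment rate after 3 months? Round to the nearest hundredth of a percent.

Unemployment rate after three months ≈ 2.93%.

With a fixed labor force, u_{t+1} = u_t + s·(1−u_t) − f·u_t = u_t·(1−s−f) + s.
Here 1−s−f = 0.454 and s = 0.017.
u_1 = 0.012000 × 0.454 + 0.017 = 0.022448.
u_2 = 0.022448 × 0.454 + 0.017 = 0.027191.
u_3 = 0.027191 × 0.454 + 0.017 = 0.029345.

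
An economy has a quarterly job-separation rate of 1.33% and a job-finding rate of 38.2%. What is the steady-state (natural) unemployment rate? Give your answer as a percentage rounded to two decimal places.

Steady-state unemployment rate ≈ 3.36%.

At steady state the flows balance: s·E = f·U, so U/(E+U) = s/(s+f).
u* = 1.33 / (1.33 + 38.2) = 1.33 / 39.53 = 3.36%.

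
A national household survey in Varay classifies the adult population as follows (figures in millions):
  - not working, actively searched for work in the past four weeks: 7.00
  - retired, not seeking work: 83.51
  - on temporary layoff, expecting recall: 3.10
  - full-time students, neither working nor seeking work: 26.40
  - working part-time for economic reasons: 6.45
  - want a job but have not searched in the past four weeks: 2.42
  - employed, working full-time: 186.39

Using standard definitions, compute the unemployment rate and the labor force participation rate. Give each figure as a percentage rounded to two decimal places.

Unemployment rate ≈ 4.98%; labor force participation rate ≈ 64.37%.

Employed = 6.45 + 186.39 = 192.84 million (anyone who worked, including part-time for economic reasons, counts as employed).
Unemployed = 7.00 + 3.10 = 10.10 million (jobless and actively searching, or on temporary layoff).
Labor force = 192.84 + 10.10 = 202.94 million.
Not in labor force = 83.51 + 26.40 + 2.42 = 112.33 million (those not working and not actively searching are outside the labor force — including those who want a job but have given up searching).
Civilian working-age population = 202.94 + 112.33 = 315.27 million.
Unemployment rate = 10.10 / 202.94 = 4.98%.
Labor force participation rate = 202.94 / 315.27 = 64.37%.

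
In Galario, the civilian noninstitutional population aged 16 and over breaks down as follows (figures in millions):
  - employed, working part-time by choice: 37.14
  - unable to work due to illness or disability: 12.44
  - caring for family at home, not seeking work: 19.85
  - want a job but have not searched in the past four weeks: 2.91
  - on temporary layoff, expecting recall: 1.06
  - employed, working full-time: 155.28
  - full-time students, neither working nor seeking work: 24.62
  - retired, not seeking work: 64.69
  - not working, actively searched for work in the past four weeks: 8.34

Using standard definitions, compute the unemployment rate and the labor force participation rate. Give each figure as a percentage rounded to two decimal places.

Unemployment rate ≈ 4.66%; labor force participation rate ≈ 61.85%.

Employed = 37.14 + 155.28 = 192.42 million.
Unemployed = 1.06 + 8.34 = 9.40 million (jobless and actively searching, or on temporary layoff).
Labor force = 192.42 + 9.40 = 201.82 million.
Not in labor force = 12.44 + 19.85 + 2.91 + 24.62 + 64.69 = 124.51 million (those not working and not actively searching are outside the labor force — including those who want a job but have given up searching).
Civilian working-age population = 201.82 + 124.51 = 326.33 million.
Unemployment rate = 9.40 / 201.82 = 4.66%.
Labor force participation rate = 201.82 / 326.33 = 61.85%.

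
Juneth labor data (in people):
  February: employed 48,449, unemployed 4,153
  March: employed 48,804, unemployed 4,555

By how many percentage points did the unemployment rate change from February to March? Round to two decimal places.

The unemployment rate changed by +0.64 percentage points.

February: labor force = 48,449 + 4,153 = 52,602; u = 4,153/52,602 = 7.90%.
March: labor force = 48,804 + 4,555 = 53,359; u = 4,555/53,359 = 8.54%.
Change = 8.54% − 7.90% = +0.64 pp.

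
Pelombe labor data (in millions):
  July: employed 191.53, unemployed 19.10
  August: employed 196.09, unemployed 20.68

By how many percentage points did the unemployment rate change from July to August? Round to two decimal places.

The unemployment rate changed by +0.47 percentage points.

July: labor force = 191.53 + 19.10 = 210.63; u = 19.10/210.63 = 9.07%.
August: labor force = 196.09 + 20.68 = 216.77; u = 20.68/216.77 = 9.54%.
Change = 9.54% − 9.07% = +0.47 pp.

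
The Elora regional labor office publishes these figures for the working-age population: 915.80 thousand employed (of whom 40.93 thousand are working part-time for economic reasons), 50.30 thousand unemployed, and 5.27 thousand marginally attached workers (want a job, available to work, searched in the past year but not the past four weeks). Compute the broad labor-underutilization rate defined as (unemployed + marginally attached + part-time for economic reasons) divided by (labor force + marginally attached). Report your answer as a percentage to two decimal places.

Labor force = 915.80 + 50.30 = 966.10 thousand.
Numerator = 50.30 + 5.27 + 40.93 = 96.50 thousand.
Denominator = 966.10 + 5.27 = 971.37 thousand.
Broad rate = 96.50 / 971.37 = 9.93%.

Broad underutilization rate ≈ 9.93%.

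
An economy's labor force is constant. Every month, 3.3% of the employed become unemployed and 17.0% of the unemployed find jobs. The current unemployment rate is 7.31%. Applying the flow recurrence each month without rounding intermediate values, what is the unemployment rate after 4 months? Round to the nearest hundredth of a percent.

Unemployment rate after four months ≈ 12.65%.

With a fixed labor force, u_{t+1} = u_t + s·(1−u_t) − f·u_t = u_t·(1−s−f) + s.
Here 1−s−f = 0.797 and s = 0.033.
u_1 = 0.073100 × 0.797 + 0.033 = 0.091261.
u_2 = 0.091261 × 0.797 + 0.033 = 0.105735.
u_3 = 0.105735 × 0.797 + 0.033 = 0.117271.
u_4 = 0.117271 × 0.797 + 0.033 = 0.126465.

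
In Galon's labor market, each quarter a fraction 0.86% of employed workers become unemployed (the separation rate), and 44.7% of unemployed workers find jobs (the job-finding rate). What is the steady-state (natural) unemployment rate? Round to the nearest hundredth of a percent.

Steady-state unemployment rate ≈ 1.89%.

At steady state the flows balance: s·E = f·U, so U/(E+U) = s/(s+f).
u* = 0.86 / (0.86 + 44.7) = 0.86 / 45.56 = 1.89%.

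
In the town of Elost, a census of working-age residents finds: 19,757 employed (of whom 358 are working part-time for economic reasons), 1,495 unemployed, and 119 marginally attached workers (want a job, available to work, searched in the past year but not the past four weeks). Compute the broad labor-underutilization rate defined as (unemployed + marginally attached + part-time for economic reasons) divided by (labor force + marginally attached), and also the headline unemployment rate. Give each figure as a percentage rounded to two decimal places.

Labor force = 19,757 + 1,495 = 21,252.
Numerator = 1,495 + 119 + 358 = 1,972.
Denominator = 21,252 + 119 = 21,371.
Broad rate = 1,972 / 21,371 = 9.23%.
Headline unemployment rate = 1,495 / 21,252 = 7.03%.

Broad underutilization rate ≈ 9.23%; headline unemployment rate ≈ 7.03%.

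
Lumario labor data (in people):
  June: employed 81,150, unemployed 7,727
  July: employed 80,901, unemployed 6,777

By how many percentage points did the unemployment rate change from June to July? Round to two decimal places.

The unemployment rate changed by −0.96 percentage points.

June: labor force = 81,150 + 7,727 = 88,877; u = 7,727/88,877 = 8.69%.
July: labor force = 80,901 + 6,777 = 87,678; u = 6,777/87,678 = 7.73%.
Change = 7.73% − 8.69% = −0.96 pp.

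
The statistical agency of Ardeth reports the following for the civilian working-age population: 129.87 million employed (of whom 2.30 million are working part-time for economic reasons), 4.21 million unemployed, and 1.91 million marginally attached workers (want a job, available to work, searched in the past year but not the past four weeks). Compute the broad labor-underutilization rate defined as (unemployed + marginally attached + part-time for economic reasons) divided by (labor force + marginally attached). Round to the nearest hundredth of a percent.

Broad underutilization rate ≈ 6.19%.

Labor force = 129.87 + 4.21 = 134.08 million.
Numerator = 4.21 + 1.91 + 2.30 = 8.42 million.
Denominator = 134.08 + 1.91 = 135.99 million.
Broad rate = 8.42 / 135.99 = 6.19%.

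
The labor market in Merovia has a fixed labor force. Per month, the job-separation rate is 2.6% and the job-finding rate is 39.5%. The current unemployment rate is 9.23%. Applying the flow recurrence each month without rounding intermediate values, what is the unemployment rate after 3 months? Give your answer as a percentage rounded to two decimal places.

Unemployment rate after three months ≈ 6.77%.

With a fixed labor force, u_{t+1} = u_t + s·(1−u_t) − f·u_t = u_t·(1−s−f) + s.
Here 1−s−f = 0.579 and s = 0.026.
u_1 = 0.092300 × 0.579 + 0.026 = 0.079442.
u_2 = 0.079442 × 0.579 + 0.026 = 0.071997.
u_3 = 0.071997 × 0.579 + 0.026 = 0.067686.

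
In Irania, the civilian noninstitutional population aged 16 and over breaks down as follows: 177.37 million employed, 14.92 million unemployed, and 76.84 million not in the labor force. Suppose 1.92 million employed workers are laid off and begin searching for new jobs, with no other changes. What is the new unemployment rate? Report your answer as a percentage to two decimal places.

New unemployment rate ≈ 8.76%.

Initially, labor force = 177.37 + 14.92 = 192.29 million, so u = 14.92/192.29 = 7.76%.
After the change, employed falls and unemployed rises by 1.92; labor force unchanged → E = 175.45, U = 16.84, labor force = 192.29 million.
New unemployment rate = 16.84 / 192.29 = 8.76%.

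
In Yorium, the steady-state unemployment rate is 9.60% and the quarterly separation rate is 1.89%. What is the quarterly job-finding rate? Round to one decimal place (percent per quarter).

From u* = s/(s+f): f = s·(1−u)/u.
f = 1.89 × (1 − 0.0960) / 0.0960 = 1.7086 / 0.0960 ≈ 17.8% per quarter.

Job-finding rate ≈ 17.8% per quarter.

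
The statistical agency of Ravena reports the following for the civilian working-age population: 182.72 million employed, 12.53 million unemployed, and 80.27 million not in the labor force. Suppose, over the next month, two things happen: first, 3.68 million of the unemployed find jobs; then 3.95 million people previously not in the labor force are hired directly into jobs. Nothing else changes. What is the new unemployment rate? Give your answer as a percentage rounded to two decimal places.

New unemployment rate ≈ 4.44%.

Initially, labor force = 182.72 + 12.53 = 195.25 million, so u = 12.53/195.25 = 6.42%.
After the first change, unemployed falls and employed rises by 3.68; labor force unchanged → E = 186.40, U = 8.85, labor force = 195.25 million.
After the second change, employed and labor force both rise by 3.95; unemployed unchanged → E = 190.35, U = 8.85, labor force = 199.20 million.
New unemployment rate = 8.85 / 199.20 = 4.44%.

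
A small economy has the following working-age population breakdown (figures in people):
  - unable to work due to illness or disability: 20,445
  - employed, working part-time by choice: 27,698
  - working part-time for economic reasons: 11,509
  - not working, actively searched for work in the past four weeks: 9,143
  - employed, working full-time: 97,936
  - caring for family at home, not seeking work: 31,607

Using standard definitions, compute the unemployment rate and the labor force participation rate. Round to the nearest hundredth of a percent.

Unemployment rate ≈ 6.25%; labor force participation rate ≈ 73.76%.

Employed = 27,698 + 11,509 + 97,936 = 137,143 (anyone who worked, including part-time for economic reasons, counts as employed).
Unemployed = 9,143.
Labor force = 137,143 + 9,143 = 146,286.
Not in labor force = 20,445 + 31,607 = 52,052 (those not working and not actively searching are outside the labor force).
Civilian working-age population = 146,286 + 52,052 = 198,338.
Unemployment rate = 9,143 / 146,286 = 6.25%.
Labor force participation rate = 146,286 / 198,338 = 73.76%.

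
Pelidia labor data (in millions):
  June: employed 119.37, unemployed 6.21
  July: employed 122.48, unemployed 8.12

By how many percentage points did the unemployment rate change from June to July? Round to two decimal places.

The unemployment rate changed by +1.27 percentage points.

June: labor force = 119.37 + 6.21 = 125.58; u = 6.21/125.58 = 4.95%.
July: labor force = 122.48 + 8.12 = 130.60; u = 8.12/130.60 = 6.22%.
Change = 6.22% − 4.95% = +1.27 pp.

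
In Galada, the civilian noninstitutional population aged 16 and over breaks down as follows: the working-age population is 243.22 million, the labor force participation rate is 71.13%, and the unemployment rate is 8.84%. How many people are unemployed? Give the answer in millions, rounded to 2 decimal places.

Labor force = 0.7113 × 243.22 = 173.00 million.
Unemployed = 0.0884 × 173.00 ≈ 15.29 million.

About 15.29 million are unemployed.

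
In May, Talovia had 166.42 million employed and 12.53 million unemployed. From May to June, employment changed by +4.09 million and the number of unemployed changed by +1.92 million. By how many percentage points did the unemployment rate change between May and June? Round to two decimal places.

May: labor force = 166.42 + 12.53 = 178.95; u = 12.53/178.95 = 7.00%.
June: labor force = 170.51 + 14.45 = 184.96; u = 14.45/184.96 = 7.81%.
Change = 7.81% − 7.00% = +0.81 pp.

The unemployment rate changed by +0.81 percentage points.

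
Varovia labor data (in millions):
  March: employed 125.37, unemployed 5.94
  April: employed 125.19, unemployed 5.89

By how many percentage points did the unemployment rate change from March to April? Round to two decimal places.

The unemployment rate changed by −0.03 percentage points.

March: labor force = 125.37 + 5.94 = 131.31; u = 5.94/131.31 = 4.52%.
April: labor force = 125.19 + 5.89 = 131.08; u = 5.89/131.08 = 4.49%.
Change = 4.49% − 4.52% = −0.03 pp.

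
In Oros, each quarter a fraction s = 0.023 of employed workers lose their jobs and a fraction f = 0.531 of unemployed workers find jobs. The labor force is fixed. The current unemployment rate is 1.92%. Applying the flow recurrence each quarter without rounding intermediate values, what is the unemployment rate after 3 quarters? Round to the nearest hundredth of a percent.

With a fixed labor force, u_{t+1} = u_t + s·(1−u_t) − f·u_t = u_t·(1−s−f) + s.
Here 1−s−f = 0.446 and s = 0.023.
u_1 = 0.019200 × 0.446 + 0.023 = 0.031563.
u_2 = 0.031563 × 0.446 + 0.023 = 0.037077.
u_3 = 0.037077 × 0.446 + 0.023 = 0.039536.

Unemployment rate after three quarters ≈ 3.95%.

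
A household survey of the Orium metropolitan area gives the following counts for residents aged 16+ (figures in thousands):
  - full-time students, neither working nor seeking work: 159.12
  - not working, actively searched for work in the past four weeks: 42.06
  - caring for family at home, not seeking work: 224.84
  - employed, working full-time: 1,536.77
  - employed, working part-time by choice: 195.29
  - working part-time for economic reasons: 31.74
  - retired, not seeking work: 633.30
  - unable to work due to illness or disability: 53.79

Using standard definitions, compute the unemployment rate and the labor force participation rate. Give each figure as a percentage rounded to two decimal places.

Unemployment rate ≈ 2.33%; labor force participation rate ≈ 62.77%.

Employed = 1,536.77 + 195.29 + 31.74 = 1,763.80 thousand (anyone who worked, including part-time for economic reasons, counts as employed).
Unemployed = 42.06 thousand.
Labor force = 1,763.80 + 42.06 = 1,805.86 thousand.
Not in labor force = 159.12 + 224.84 + 633.30 + 53.79 = 1,071.05 thousand (those not working and not actively searching are outside the labor force).
Civilian working-age population = 1,805.86 + 1,071.05 = 2,876.91 thousand.
Unemployment rate = 42.06 / 1,805.86 = 2.33%.
Labor force participation rate = 1,805.86 / 2,876.91 = 62.77%.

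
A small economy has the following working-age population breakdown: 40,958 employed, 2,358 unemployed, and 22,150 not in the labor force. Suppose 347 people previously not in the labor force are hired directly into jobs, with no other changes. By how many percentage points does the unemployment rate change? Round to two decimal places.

The unemployment rate changes by −0.04 percentage points.

Initially, labor force = 40,958 + 2,358 = 43,316, so u = 2,358/43,316 = 5.44%.
After the change, employed and labor force both rise by 347; unemployed unchanged → E = 41,305, U = 2,358, labor force = 43,663.
New unemployment rate = 2,358 / 43,663 = 5.40%.
Change = 5.40% − 5.44% = −0.04 percentage points.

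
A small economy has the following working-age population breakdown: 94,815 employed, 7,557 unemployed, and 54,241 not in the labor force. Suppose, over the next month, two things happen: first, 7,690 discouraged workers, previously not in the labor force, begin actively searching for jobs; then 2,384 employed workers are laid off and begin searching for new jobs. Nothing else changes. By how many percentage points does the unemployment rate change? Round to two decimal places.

Initially, labor force = 94,815 + 7,557 = 102,372, so u = 7,557/102,372 = 7.38%.
After the first change, unemployed and labor force both rise by 7,690 → E = 94,815, U = 15,247, labor force = 110,062.
After the second change, employed falls and unemployed rises by 2,384; labor force unchanged → E = 92,431, U = 17,631, labor force = 110,062.
New unemployment rate = 17,631 / 110,062 = 16.02%.
Change = 16.02% − 7.38% = +8.64 percentage points.

The unemployment rate changes by +8.64 percentage points.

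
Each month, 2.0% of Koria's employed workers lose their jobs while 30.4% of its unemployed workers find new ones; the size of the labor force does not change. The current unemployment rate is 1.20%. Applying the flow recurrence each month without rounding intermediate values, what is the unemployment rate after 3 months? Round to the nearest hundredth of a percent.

Unemployment rate after three months ≈ 4.64%.

With a fixed labor force, u_{t+1} = u_t + s·(1−u_t) − f·u_t = u_t·(1−s−f) + s.
Here 1−s−f = 0.676 and s = 0.020.
u_1 = 0.012000 × 0.676 + 0.020 = 0.028112.
u_2 = 0.028112 × 0.676 + 0.020 = 0.039004.
u_3 = 0.039004 × 0.676 + 0.020 = 0.046367.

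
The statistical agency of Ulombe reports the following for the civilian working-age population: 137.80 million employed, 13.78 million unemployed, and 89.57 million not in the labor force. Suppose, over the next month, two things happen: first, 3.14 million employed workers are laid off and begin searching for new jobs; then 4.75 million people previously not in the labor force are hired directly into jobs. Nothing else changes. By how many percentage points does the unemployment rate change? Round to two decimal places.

The unemployment rate changes by +1.73 percentage points.

Initially, labor force = 137.80 + 13.78 = 151.58 million, so u = 13.78/151.58 = 9.09%.
After the first change, employed falls and unemployed rises by 3.14; labor force unchanged → E = 134.66, U = 16.92, labor force = 151.58 million.
After the second change, employed and labor force both rise by 4.75; unemployed unchanged → E = 139.41, U = 16.92, labor force = 156.33 million.
New unemployment rate = 16.92 / 156.33 = 10.82%.
Change = 10.82% − 9.09% = +1.73 percentage points.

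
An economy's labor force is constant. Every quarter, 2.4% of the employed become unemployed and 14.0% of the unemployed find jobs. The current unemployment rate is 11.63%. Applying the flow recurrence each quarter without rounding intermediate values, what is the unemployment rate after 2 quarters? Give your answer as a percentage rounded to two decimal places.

With a fixed labor force, u_{t+1} = u_t + s·(1−u_t) − f·u_t = u_t·(1−s−f) + s.
Here 1−s−f = 0.836 and s = 0.024.
u_1 = 0.116300 × 0.836 + 0.024 = 0.121227.
u_2 = 0.121227 × 0.836 + 0.024 = 0.125346.

Unemployment rate after two quarters ≈ 12.53%.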